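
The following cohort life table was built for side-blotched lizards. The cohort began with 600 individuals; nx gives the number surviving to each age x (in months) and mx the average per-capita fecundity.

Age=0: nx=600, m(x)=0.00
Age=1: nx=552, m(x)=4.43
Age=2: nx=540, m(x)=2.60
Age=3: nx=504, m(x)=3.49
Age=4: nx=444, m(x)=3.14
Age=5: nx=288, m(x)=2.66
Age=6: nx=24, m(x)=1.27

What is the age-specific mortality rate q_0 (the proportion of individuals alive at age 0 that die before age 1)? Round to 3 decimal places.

lx = nx/n0 = nx/600: 1, 0.92, 0.9, 0.84, 0.74, 0.48, 0.04
q_0 = (l_0 − l_1) / l_0 = (1 − 0.92) / 1
     = 0.08 / 1 = 0.08 → 0.080

0.080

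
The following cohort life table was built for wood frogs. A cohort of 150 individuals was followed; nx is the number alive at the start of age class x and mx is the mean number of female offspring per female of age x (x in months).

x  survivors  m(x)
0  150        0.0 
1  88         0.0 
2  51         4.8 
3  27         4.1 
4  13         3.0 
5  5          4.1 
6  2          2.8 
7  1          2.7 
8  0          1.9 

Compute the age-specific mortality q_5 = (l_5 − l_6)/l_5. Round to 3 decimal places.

0.600

lx = nx/n0 = nx/150: 1, 0.58667…, 0.34, 0.18, 0.08667…, 0.03333…, 0.01333…, 0.00667…, 0
q_5 = (l_5 − l_6) / l_5 = (0.033333… − 0.013333…) / 0.033333…
     = 0.02… / 0.033333… = 0.6… → 0.600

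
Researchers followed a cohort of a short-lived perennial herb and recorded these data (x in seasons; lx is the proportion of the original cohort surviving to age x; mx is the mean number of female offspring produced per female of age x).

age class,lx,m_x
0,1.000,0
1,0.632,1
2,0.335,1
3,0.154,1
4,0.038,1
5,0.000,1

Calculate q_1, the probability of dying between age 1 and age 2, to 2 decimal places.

q_1 = (l_1 − l_2) / l_1 = (0.632 − 0.335) / 0.632
     = 0.297 / 0.632 = 0.469937… → 0.47

0.47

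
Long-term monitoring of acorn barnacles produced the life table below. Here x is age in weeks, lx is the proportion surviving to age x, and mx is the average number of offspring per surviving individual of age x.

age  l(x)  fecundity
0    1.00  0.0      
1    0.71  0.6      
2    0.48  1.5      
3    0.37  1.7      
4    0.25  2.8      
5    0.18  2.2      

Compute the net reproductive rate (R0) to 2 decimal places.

2.87

lx·mx by age: 0, 0.426, 0.72, 0.629, 0.7, 0.396
R0 = Σ lx·mx = 2.871 → 2.87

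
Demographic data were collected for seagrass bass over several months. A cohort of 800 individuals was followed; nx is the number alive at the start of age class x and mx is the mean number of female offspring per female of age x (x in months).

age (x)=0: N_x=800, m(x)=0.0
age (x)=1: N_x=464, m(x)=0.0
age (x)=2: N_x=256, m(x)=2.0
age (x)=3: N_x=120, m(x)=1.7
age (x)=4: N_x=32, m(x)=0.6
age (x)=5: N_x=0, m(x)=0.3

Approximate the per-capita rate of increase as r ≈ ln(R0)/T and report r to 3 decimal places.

lx = nx/n0 = nx/800: 1, 0.58, 0.32, 0.15, 0.04, 0
R0 = Σ lx·mx = 0 + 0 + 0.64 + 0.255 + 0.024 + 0 = 0.919
Σ x·lx·mx = 2.141; T = 2.141/0.919 = 2.32971…
r ≈ ln(R0)/T = ln(0.919)/2.32971… = -0.03626… → -0.036

-0.036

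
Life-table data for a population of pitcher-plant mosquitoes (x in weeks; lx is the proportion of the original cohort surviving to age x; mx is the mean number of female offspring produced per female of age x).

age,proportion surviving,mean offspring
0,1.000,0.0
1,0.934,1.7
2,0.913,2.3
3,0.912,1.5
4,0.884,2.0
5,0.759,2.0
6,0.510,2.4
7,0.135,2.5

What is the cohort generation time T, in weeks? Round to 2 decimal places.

3.46

lx·mx: 0, 1.5878, 2.0999, 1.368, 1.768, 1.518, 1.224, 0.3375 → R0 = 9.9032
x·lx·mx: 0, 1.5878, 4.1998, 4.104, 7.072, 7.59, 7.344, 2.3625 → Σ = 34.2601
T = 34.2601 / 9.9032 = 3.459498… → 3.46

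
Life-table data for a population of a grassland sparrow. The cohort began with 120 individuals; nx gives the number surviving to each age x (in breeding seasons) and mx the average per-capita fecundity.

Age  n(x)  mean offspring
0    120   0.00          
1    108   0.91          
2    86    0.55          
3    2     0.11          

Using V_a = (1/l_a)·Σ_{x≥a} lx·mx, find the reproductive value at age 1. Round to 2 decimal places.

1.35

lx = nx/n0 = nx/120: 1, 0.9, 0.71667…, 0.01667…
lx·mx for x ≥ 1: 0.819, 0.394167…, 0.001833… → sum = 1.215…
V_1 = 1.215… / l_1 = 1.215… / 0.9 = 1.35… → 1.35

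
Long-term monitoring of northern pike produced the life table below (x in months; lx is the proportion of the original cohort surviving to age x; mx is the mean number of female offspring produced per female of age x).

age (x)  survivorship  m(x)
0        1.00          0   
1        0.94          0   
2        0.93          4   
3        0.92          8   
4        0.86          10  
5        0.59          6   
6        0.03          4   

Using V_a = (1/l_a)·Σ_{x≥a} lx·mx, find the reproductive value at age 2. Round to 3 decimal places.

25.097

lx·mx for x ≥ 2: 3.72, 7.36, 8.6, 3.54, 0.12 → sum = 23.34
V_2 = 23.34 / l_2 = 23.34 / 0.93 = 25.096774… → 25.097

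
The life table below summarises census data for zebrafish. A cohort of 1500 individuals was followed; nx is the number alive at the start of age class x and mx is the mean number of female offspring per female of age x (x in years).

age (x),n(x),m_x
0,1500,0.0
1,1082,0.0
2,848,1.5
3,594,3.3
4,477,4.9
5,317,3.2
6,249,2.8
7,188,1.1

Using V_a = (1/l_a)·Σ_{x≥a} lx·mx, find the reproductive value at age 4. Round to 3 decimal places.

lx = nx/n0 = nx/1500: 1, 0.72133…, 0.56533…, 0.396, 0.318, 0.21133…, 0.166, 0.12533…
lx·mx for x ≥ 4: 1.5582, 0.676267…, 0.4648, 0.137867… → sum = 2.837133…
V_4 = 2.837133… / l_4 = 2.837133… / 0.318 = 8.921803… → 8.922

8.922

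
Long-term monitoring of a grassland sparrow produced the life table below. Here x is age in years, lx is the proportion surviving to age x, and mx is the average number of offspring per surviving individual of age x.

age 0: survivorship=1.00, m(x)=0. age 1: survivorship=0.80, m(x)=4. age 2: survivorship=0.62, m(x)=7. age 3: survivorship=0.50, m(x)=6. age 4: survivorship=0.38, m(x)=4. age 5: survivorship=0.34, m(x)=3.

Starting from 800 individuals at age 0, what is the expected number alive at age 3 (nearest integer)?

400

Expected survivors = N0 · l_3 = 800 × 0.50 = 400 → 400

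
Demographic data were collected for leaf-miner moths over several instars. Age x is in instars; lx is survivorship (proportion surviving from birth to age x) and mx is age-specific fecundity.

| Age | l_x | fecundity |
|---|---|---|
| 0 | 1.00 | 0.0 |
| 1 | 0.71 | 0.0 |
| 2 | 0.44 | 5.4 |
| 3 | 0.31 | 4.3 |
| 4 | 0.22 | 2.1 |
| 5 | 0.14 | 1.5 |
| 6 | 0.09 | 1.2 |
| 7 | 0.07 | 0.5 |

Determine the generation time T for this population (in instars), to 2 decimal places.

lx·mx: 0, 0, 2.376, 1.333, 0.462, 0.21, 0.108, 0.035 → R0 = 4.524
x·lx·mx: 0, 0, 4.752, 3.999, 1.848, 1.05, 0.648, 0.245 → Σ = 12.542
T = 12.542 / 4.524 = 2.772325… → 2.77

2.77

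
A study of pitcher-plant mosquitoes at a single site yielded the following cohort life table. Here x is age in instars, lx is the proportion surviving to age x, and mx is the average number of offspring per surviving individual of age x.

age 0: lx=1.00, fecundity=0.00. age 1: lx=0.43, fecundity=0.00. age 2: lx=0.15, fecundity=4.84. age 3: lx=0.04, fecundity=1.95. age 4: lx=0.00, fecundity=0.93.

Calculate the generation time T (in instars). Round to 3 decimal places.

2.097

lx·mx: 0, 0, 0.726, 0.078, 0 → R0 = 0.804
x·lx·mx: 0, 0, 1.452, 0.234, 0 → Σ = 1.686
T = 1.686 / 0.804 = 2.097015… → 2.097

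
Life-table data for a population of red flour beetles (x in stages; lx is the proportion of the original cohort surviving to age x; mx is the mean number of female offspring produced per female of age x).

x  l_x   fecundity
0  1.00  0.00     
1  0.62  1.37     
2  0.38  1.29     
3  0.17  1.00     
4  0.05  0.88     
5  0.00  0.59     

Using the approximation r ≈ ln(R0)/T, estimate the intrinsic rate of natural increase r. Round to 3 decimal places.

0.272

R0 = Σ lx·mx = 0 + 0.8494 + 0.4902 + 0.17 + 0.044 + 0 = 1.5536
Σ x·lx·mx = 2.5158; T = 2.5158/1.5536 = 1.61934…
r ≈ ln(R0)/T = ln(1.5536)/1.61934… = 0.27207… → 0.272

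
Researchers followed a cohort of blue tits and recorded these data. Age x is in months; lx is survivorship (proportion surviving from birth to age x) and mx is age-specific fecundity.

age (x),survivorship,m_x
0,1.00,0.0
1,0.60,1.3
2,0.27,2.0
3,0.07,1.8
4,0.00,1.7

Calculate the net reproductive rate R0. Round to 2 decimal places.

lx·mx by age: 0, 0.78, 0.54, 0.126, 0
R0 = Σ lx·mx = 1.446 → 1.45

1.45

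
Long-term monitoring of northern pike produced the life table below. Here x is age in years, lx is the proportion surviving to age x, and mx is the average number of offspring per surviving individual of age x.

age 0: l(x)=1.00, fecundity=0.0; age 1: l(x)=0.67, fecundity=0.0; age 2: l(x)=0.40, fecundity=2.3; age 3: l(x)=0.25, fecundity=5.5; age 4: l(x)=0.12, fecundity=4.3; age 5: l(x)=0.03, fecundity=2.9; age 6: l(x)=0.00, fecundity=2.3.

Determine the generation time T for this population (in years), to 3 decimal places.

lx·mx: 0, 0, 0.92, 1.375, 0.516, 0.087, 0 → R0 = 2.898
x·lx·mx: 0, 0, 1.84, 4.125, 2.064, 0.435, 0 → Σ = 8.464
T = 8.464 / 2.898 = 2.920635… → 2.921

2.921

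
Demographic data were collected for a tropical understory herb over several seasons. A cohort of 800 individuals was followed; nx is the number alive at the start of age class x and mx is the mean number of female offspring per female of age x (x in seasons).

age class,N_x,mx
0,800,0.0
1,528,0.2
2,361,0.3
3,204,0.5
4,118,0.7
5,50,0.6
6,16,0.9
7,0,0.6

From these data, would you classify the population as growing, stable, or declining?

declining

lx = nx/n0 = nx/800: 1, 0.66, 0.45125, 0.255, 0.1475, 0.0625, 0.02, 0
R0 = Σ lx·mx = 0 + 0.132 + 0.135375 + 0.1275 + 0.10325 + 0.0375 + 0.018 + 0 = 0.553625
R0 < 1, so the population is declining.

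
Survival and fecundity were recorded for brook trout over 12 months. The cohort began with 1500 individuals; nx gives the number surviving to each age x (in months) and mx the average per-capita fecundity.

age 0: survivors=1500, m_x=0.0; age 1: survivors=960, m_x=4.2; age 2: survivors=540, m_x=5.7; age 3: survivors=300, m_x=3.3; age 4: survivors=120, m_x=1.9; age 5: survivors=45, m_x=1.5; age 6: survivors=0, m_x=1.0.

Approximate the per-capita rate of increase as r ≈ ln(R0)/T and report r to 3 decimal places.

lx = nx/n0 = nx/1500: 1, 0.64, 0.36, 0.2, 0.08, 0.03, 0
R0 = Σ lx·mx = 0 + 2.688 + 2.052 + 0.66 + 0.152 + 0.045 + 0 = 5.597
Σ x·lx·mx = 9.605; T = 9.605/5.597 = 1.7161…
r ≈ ln(R0)/T = ln(5.597)/1.7161… = 1.00357… → 1.004

1.004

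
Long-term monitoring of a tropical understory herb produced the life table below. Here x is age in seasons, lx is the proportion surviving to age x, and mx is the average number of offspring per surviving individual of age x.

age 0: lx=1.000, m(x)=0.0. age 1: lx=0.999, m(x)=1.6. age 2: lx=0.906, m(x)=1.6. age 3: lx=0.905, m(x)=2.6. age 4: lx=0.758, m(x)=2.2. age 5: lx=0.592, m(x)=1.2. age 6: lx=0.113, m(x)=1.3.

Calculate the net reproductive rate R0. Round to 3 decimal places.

lx·mx by age: 0, 1.5984, 1.4496, 2.353, 1.6676, 0.7104, 0.1469
R0 = Σ lx·mx = 7.9259 → 7.926

7.926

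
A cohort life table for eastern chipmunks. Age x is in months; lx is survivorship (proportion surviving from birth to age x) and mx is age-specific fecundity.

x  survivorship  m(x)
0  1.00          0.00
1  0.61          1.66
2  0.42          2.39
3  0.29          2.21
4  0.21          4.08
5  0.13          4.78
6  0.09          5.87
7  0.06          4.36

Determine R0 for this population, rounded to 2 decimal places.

4.93

lx·mx by age: 0, 1.0126, 1.0038, 0.6409, 0.8568, 0.6214, 0.5283, 0.2616
R0 = Σ lx·mx = 4.9254 → 4.93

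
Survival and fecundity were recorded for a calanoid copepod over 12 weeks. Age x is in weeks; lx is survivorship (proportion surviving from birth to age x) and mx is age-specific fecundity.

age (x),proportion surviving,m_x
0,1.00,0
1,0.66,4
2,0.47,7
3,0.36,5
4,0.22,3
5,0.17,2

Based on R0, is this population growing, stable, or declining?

growing

R0 = Σ lx·mx = 0 + 2.64 + 3.29 + 1.8 + 0.66 + 0.34 = 8.73
R0 > 1, so the population is growing.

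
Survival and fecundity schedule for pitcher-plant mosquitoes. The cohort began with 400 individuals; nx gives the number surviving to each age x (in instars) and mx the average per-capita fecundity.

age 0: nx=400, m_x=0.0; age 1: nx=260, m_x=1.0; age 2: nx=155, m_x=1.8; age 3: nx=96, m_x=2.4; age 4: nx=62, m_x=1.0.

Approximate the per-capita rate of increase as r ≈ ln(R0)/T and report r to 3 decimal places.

lx = nx/n0 = nx/400: 1, 0.65, 0.3875, 0.24, 0.155
R0 = Σ lx·mx = 0 + 0.65 + 0.6975 + 0.576 + 0.155 = 2.0785
Σ x·lx·mx = 4.393; T = 4.393/2.0785 = 2.11354…
r ≈ ln(R0)/T = ln(2.0785)/2.11354… = 0.34617… → 0.346

0.346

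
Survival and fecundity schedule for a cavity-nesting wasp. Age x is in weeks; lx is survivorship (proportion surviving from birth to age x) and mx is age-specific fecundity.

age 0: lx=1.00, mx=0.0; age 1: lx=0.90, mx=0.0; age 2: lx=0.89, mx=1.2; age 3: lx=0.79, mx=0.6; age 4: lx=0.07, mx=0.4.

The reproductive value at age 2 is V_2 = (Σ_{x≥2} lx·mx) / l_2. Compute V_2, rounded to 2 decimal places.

lx·mx for x ≥ 2: 1.068, 0.474, 0.028 → sum = 1.57
V_2 = 1.57 / l_2 = 1.57 / 0.89 = 1.764045… → 1.76

1.76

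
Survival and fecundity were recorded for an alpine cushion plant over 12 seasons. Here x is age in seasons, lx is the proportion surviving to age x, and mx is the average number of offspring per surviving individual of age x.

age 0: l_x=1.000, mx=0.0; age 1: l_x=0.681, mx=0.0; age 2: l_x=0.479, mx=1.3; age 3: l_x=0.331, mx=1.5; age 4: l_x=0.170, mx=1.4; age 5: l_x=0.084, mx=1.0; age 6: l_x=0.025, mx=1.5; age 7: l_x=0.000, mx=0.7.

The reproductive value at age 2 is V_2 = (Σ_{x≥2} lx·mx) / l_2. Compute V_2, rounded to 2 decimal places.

lx·mx for x ≥ 2: 0.6227, 0.4965, 0.238, 0.084, 0.0375, 0 → sum = 1.4787
V_2 = 1.4787 / l_2 = 1.4787 / 0.479 = 3.087056… → 3.09

3.09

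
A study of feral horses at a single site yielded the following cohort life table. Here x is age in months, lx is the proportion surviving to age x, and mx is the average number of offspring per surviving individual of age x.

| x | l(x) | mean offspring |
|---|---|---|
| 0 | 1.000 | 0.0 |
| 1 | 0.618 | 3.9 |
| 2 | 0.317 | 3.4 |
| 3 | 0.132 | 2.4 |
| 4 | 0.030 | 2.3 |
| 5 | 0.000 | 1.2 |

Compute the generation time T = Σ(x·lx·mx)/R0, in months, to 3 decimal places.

1.495

lx·mx: 0, 2.4102, 1.0778, 0.3168, 0.069, 0 → R0 = 3.8738
x·lx·mx: 0, 2.4102, 2.1556, 0.9504, 0.276, 0 → Σ = 5.7922
T = 5.7922 / 3.8738 = 1.495224… → 1.495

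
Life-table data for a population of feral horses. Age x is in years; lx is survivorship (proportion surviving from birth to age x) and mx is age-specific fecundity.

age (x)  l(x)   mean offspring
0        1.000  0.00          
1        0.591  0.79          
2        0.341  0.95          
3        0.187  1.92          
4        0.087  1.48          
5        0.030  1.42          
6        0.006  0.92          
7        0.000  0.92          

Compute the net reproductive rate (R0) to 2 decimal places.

lx·mx by age: 0, 0.46689, 0.32395, 0.35904, 0.12876, 0.0426, 0.00552, 0
R0 = Σ lx·mx = 1.32676 → 1.33

1.33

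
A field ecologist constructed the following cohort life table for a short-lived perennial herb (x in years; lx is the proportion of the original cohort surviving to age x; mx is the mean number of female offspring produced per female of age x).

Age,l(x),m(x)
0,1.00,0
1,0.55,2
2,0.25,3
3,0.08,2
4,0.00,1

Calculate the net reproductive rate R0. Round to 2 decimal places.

lx·mx by age: 0, 1.1, 0.75, 0.16, 0
R0 = Σ lx·mx = 2.01 → 2.01

2.01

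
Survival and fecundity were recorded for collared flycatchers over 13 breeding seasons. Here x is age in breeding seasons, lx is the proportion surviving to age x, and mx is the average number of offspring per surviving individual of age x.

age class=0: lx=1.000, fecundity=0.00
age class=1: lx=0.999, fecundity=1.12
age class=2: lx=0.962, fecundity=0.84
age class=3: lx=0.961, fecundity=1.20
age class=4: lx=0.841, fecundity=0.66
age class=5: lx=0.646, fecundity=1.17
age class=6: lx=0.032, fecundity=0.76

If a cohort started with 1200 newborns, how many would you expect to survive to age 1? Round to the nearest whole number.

Expected survivors = N0 · l_1 = 1200 × 0.999 = 1198.8 → 1199

1199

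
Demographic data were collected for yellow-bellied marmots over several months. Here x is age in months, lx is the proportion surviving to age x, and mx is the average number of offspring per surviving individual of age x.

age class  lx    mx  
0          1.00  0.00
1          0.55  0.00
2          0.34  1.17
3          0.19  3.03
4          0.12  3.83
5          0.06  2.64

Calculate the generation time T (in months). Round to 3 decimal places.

3.238

lx·mx: 0, 0, 0.3978, 0.5757, 0.4596, 0.1584 → R0 = 1.5915
x·lx·mx: 0, 0, 0.7956, 1.7271, 1.8384, 0.792 → Σ = 5.1531
T = 5.1531 / 1.5915 = 3.237889… → 3.238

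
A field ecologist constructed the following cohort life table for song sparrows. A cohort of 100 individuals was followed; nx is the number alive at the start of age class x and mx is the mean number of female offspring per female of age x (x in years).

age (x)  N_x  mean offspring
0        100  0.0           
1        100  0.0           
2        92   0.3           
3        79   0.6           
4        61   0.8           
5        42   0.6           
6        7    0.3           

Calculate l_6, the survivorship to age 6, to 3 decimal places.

l_6 = n_6/n_0 = 7/100 = 0.07 → 0.070

0.070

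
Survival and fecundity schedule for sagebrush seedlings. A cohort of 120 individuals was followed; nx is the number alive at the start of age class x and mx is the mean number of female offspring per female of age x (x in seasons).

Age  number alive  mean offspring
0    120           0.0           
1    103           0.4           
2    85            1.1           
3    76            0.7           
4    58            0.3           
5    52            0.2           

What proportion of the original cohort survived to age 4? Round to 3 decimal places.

0.483

l_4 = n_4/n_0 = 58/120 = 0.483333… → 0.483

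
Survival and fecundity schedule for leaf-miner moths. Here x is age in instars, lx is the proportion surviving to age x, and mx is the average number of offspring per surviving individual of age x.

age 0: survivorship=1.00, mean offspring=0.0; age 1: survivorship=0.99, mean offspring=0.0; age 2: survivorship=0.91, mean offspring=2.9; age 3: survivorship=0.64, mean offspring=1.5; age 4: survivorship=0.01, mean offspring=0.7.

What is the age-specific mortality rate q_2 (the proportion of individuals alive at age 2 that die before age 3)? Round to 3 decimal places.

0.297

q_2 = (l_2 − l_3) / l_2 = (0.91 − 0.64) / 0.91
     = 0.27 / 0.91 = 0.296703… → 0.297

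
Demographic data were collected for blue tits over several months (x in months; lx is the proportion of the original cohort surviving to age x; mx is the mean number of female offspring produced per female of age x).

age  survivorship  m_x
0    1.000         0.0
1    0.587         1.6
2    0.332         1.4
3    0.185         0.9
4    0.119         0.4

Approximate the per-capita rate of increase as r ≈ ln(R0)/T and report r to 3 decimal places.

0.304

R0 = Σ lx·mx = 0 + 0.9392 + 0.4648 + 0.1665 + 0.0476 = 1.6181
Σ x·lx·mx = 2.5587; T = 2.5587/1.6181 = 1.5813…
r ≈ ln(R0)/T = ln(1.6181)/1.5813… = 0.30434… → 0.304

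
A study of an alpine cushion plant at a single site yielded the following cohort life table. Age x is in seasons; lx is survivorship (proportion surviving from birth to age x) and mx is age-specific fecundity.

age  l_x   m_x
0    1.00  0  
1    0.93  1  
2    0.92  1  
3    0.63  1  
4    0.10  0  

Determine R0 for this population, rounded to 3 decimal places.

2.480

lx·mx by age: 0, 0.93, 0.92, 0.63, 0
R0 = Σ lx·mx = 2.48 → 2.480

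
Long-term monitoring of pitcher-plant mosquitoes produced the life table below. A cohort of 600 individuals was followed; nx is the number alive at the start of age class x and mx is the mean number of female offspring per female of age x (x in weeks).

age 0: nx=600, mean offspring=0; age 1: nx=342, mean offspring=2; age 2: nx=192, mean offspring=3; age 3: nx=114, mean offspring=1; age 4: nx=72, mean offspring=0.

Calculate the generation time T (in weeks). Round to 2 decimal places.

lx = nx/n0 = nx/600: 1, 0.57, 0.32, 0.19, 0.12
lx·mx: 0, 1.14, 0.96, 0.19, 0 → R0 = 2.29
x·lx·mx: 0, 1.14, 1.92, 0.57, 0 → Σ = 3.63
T = 3.63 / 2.29 = 1.585153… → 1.59

1.59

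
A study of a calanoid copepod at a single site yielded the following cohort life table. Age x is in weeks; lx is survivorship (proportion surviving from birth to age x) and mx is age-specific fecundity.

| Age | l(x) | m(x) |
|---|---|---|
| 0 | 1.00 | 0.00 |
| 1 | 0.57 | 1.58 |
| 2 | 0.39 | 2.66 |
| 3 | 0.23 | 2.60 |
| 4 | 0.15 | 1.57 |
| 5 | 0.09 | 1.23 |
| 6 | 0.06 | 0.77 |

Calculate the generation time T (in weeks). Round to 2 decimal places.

lx·mx: 0, 0.9006, 1.0374, 0.598, 0.2355, 0.1107, 0.0462 → R0 = 2.9284
x·lx·mx: 0, 0.9006, 2.0748, 1.794, 0.942, 0.5535, 0.2772 → Σ = 6.5421
T = 6.5421 / 2.9284 = 2.234019… → 2.23

2.23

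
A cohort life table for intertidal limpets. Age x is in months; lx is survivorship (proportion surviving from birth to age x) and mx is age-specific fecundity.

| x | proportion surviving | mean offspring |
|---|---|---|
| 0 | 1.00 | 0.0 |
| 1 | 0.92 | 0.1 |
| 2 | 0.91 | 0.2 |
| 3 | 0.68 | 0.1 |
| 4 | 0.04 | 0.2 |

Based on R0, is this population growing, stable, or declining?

declining

R0 = Σ lx·mx = 0 + 0.092 + 0.182 + 0.068 + 0.008 = 0.35
R0 < 1, so the population is declining.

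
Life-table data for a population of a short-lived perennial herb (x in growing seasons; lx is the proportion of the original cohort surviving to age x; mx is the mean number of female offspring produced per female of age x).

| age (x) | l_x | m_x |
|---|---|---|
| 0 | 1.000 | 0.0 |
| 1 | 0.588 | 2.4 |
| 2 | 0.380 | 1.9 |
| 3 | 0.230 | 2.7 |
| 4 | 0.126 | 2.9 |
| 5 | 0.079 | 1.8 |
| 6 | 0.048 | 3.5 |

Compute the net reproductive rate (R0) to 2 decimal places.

lx·mx by age: 0, 1.4112, 0.722, 0.621, 0.3654, 0.1422, 0.168
R0 = Σ lx·mx = 3.4298 → 3.43

3.43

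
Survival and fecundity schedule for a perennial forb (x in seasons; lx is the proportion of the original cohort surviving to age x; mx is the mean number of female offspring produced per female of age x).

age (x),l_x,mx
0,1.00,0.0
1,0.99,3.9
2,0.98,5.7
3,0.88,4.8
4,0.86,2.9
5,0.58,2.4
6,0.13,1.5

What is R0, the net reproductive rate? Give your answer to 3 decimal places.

lx·mx by age: 0, 3.861, 5.586, 4.224, 2.494, 1.392, 0.195
R0 = Σ lx·mx = 17.752 → 17.752

17.752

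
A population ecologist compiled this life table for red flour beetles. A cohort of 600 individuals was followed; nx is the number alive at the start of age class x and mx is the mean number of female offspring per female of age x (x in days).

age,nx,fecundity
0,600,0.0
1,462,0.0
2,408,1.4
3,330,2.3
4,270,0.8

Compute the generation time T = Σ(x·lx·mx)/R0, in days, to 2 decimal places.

2.77

lx = nx/n0 = nx/600: 1, 0.77, 0.68, 0.55, 0.45
lx·mx: 0, 0, 0.952, 1.265, 0.36 → R0 = 2.577
x·lx·mx: 0, 0, 1.904, 3.795, 1.44 → Σ = 7.139
T = 7.139 / 2.577 = 2.770276… → 2.77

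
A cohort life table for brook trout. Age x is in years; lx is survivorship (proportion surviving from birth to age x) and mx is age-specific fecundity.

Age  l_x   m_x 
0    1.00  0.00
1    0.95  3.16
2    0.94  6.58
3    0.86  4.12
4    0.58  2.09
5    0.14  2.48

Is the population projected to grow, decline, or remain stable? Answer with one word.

R0 = Σ lx·mx = 0 + 3.002 + 6.1852 + 3.5432 + 1.2122 + 0.3472 = 14.2898
R0 > 1, so the population is growing.

growing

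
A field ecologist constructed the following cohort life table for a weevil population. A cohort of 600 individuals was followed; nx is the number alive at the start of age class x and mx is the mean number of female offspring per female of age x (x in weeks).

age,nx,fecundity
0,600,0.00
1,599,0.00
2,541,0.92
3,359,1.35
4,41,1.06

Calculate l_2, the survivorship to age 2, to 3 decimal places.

0.902

l_2 = n_2/n_0 = 541/600 = 0.901667… → 0.902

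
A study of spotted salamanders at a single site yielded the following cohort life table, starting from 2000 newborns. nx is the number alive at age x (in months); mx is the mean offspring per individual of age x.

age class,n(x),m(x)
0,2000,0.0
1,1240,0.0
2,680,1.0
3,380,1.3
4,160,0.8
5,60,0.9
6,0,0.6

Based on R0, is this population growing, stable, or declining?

lx = nx/n0 = nx/2000: 1, 0.62, 0.34, 0.19, 0.08, 0.03, 0
R0 = Σ lx·mx = 0 + 0 + 0.34 + 0.247 + 0.064 + 0.027 + 0 = 0.678
R0 < 1, so the population is declining.

declining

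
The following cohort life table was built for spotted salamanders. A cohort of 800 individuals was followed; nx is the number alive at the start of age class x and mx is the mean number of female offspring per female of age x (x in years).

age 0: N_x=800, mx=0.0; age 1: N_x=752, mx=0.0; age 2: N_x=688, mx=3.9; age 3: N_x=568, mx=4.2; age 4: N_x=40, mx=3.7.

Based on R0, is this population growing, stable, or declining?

growing

lx = nx/n0 = nx/800: 1, 0.94, 0.86, 0.71, 0.05
R0 = Σ lx·mx = 0 + 0 + 3.354 + 2.982 + 0.185 = 6.521
R0 > 1, so the population is growing.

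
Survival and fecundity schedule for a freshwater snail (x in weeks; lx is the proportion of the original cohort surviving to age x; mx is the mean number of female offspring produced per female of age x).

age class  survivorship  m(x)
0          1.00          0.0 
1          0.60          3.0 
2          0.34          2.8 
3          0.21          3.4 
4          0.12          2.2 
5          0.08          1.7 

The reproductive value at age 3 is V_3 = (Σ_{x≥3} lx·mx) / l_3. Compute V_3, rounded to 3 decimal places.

lx·mx for x ≥ 3: 0.714, 0.264, 0.136 → sum = 1.114
V_3 = 1.114 / l_3 = 1.114 / 0.21 = 5.304762… → 5.305

5.305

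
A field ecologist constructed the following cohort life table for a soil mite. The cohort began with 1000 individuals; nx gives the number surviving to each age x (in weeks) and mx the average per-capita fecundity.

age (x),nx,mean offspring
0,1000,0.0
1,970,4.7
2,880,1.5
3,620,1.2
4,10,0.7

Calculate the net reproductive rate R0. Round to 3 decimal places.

lx = nx/n0 = nx/1000: 1, 0.97, 0.88, 0.62, 0.01
lx·mx by age: 0, 4.559, 1.32, 0.744, 0.007
R0 = Σ lx·mx = 6.63 → 6.630

6.630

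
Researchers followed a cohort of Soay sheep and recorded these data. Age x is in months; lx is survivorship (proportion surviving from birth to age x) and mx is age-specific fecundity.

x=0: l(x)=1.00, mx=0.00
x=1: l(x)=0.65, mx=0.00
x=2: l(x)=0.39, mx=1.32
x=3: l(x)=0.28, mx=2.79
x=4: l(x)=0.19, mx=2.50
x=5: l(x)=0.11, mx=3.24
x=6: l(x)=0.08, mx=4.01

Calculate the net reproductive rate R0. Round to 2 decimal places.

lx·mx by age: 0, 0, 0.5148, 0.7812, 0.475, 0.3564, 0.3208
R0 = Σ lx·mx = 2.4482 → 2.45

2.45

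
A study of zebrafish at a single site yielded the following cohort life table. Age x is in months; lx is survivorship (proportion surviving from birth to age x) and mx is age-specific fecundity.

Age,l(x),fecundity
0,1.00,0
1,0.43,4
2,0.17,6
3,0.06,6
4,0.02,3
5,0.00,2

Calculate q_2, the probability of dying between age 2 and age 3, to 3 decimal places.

0.647

q_2 = (l_2 − l_3) / l_2 = (0.17 − 0.06) / 0.17
     = 0.11 / 0.17 = 0.647059… → 0.647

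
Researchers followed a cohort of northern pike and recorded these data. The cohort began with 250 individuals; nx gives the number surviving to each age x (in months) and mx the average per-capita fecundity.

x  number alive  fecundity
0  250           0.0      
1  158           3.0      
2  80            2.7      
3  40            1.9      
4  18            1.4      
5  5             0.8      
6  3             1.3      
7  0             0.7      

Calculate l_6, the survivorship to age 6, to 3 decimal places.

0.012

l_6 = n_6/n_0 = 3/250 = 0.012 → 0.012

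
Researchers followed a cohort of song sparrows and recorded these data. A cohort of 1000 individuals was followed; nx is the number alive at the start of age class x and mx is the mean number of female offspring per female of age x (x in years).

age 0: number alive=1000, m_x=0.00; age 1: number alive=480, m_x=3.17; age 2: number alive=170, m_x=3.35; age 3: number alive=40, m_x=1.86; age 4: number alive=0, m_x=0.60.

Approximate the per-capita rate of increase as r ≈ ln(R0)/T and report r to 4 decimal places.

lx = nx/n0 = nx/1000: 1, 0.48, 0.17, 0.04, 0
R0 = Σ lx·mx = 0 + 1.5216 + 0.5695 + 0.0744 + 0 = 2.1655
Σ x·lx·mx = 2.8838; T = 2.8838/2.1655 = 1.3317…
r ≈ ln(R0)/T = ln(2.1655)/1.3317… = 0.580198… → 0.5802

0.5802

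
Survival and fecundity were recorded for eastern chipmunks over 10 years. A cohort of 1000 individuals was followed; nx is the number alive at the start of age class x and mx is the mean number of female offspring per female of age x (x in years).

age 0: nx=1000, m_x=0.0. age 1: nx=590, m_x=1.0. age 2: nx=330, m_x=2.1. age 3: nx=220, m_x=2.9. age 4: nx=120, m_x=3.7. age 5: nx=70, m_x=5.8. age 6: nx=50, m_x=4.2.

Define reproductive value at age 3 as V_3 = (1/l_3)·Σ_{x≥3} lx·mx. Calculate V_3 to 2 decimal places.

lx = nx/n0 = nx/1000: 1, 0.59, 0.33, 0.22, 0.12, 0.07, 0.05
lx·mx for x ≥ 3: 0.638, 0.444, 0.406, 0.21 → sum = 1.698
V_3 = 1.698 / l_3 = 1.698 / 0.22 = 7.718182… → 7.72

7.72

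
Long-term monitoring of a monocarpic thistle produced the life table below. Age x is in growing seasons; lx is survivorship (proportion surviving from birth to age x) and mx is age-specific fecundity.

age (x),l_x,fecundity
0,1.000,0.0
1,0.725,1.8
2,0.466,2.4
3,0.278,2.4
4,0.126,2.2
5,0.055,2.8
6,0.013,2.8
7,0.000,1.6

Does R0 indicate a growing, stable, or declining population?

R0 = Σ lx·mx = 0 + 1.305 + 1.1184 + 0.6672 + 0.2772 + 0.154 + 0.0364 + 0 = 3.5582
R0 > 1, so the population is growing.

growing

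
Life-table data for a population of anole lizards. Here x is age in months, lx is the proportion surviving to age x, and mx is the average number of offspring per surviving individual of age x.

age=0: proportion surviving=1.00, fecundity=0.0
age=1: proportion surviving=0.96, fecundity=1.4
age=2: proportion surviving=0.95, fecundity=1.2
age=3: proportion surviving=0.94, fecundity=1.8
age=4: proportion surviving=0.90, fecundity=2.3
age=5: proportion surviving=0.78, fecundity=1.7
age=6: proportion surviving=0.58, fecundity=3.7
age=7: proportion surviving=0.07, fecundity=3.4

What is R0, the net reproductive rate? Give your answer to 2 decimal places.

lx·mx by age: 0, 1.344, 1.14, 1.692, 2.07, 1.326, 2.146, 0.238
R0 = Σ lx·mx = 9.956 → 9.96

9.96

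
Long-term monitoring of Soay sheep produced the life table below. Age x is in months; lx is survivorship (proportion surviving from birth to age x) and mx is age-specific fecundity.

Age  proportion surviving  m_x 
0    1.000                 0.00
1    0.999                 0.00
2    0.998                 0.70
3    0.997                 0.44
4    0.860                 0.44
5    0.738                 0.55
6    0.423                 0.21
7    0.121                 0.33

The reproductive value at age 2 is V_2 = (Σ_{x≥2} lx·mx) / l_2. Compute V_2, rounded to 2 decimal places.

lx·mx for x ≥ 2: 0.6986, 0.43868, 0.3784, 0.4059, 0.08883, 0.03993 → sum = 2.05034
V_2 = 2.05034 / l_2 = 2.05034 / 0.998 = 2.054449… → 2.05

2.05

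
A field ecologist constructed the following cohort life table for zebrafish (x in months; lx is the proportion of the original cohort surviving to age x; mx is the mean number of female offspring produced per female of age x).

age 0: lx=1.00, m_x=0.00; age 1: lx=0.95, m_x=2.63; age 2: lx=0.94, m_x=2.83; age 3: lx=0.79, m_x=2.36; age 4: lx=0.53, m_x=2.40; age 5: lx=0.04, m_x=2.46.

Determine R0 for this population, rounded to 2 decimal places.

lx·mx by age: 0, 2.4985, 2.6602, 1.8644, 1.272, 0.0984
R0 = Σ lx·mx = 8.3935 → 8.39

8.39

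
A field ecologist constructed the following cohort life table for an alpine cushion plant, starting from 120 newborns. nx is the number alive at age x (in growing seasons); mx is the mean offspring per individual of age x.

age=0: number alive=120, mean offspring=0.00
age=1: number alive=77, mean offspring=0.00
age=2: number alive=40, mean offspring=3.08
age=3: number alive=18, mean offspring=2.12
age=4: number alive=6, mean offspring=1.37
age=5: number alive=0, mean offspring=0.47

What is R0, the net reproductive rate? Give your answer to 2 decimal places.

1.41

lx = nx/n0 = nx/120: 1, 0.64167…, 0.33333…, 0.15, 0.05, 0
lx·mx by age: 0, 0, 1.026667…, 0.318, 0.0685, 0
R0 = Σ lx·mx = 1.413167… → 1.41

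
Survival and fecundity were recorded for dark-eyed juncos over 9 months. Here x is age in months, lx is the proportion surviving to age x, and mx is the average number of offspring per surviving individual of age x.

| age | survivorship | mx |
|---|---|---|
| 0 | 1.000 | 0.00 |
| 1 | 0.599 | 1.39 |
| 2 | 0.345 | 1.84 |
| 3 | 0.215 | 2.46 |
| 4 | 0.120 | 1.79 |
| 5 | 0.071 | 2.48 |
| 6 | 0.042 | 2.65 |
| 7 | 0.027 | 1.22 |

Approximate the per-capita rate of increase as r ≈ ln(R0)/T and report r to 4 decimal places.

R0 = Σ lx·mx = 0 + 0.83261 + 0.6348 + 0.5289 + 0.2148 + 0.17608 + 0.1113 + 0.03294 = 2.53143
Σ x·lx·mx = 6.32689; T = 6.32689/2.53143 = 2.49933…
r ≈ ln(R0)/T = ln(2.53143)/2.49933… = 0.371613… → 0.3716

0.3716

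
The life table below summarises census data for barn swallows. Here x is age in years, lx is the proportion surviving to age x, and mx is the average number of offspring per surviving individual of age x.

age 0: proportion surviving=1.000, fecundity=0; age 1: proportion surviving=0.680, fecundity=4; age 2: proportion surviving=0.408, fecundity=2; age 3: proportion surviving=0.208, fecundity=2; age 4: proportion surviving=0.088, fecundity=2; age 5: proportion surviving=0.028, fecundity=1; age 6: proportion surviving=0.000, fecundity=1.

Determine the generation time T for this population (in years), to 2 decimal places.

lx·mx: 0, 2.72, 0.816, 0.416, 0.176, 0.028, 0 → R0 = 4.156
x·lx·mx: 0, 2.72, 1.632, 1.248, 0.704, 0.14, 0 → Σ = 6.444
T = 6.444 / 4.156 = 1.550529… → 1.55

1.55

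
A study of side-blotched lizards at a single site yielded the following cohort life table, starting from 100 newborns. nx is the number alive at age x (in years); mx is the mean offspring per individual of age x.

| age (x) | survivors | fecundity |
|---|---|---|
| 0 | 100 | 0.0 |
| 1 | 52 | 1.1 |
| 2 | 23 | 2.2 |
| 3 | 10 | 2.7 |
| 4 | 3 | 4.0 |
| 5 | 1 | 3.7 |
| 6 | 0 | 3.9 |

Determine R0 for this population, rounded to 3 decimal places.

lx = nx/n0 = nx/100: 1, 0.52, 0.23, 0.1, 0.03, 0.01, 0
lx·mx by age: 0, 0.572, 0.506, 0.27, 0.12, 0.037, 0
R0 = Σ lx·mx = 1.505 → 1.505

1.505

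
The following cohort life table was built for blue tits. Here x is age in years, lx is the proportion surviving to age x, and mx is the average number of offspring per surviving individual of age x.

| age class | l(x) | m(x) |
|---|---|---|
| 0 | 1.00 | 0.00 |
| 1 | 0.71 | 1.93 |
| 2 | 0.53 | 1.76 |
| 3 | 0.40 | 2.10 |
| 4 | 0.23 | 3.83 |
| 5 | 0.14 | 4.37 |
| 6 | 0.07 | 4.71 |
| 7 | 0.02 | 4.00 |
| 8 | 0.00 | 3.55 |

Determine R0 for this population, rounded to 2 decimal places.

5.05

lx·mx by age: 0, 1.3703, 0.9328, 0.84, 0.8809, 0.6118, 0.3297, 0.08, 0
R0 = Σ lx·mx = 5.0455 → 5.05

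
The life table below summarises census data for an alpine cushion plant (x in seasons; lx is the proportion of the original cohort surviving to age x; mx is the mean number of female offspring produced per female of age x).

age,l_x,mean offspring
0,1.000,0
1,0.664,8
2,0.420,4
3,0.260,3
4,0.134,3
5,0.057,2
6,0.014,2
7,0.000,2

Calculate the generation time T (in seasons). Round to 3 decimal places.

lx·mx: 0, 5.312, 1.68, 0.78, 0.402, 0.114, 0.028, 0 → R0 = 8.316
x·lx·mx: 0, 5.312, 3.36, 2.34, 1.608, 0.57, 0.168, 0 → Σ = 13.358
T = 13.358 / 8.316 = 1.606301… → 1.606

1.606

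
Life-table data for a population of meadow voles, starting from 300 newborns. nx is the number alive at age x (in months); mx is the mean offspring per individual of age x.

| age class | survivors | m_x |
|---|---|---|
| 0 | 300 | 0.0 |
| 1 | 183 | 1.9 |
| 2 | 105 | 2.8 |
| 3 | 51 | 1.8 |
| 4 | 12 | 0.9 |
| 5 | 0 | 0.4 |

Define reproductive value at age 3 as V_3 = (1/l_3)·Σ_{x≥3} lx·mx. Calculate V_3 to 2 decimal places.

2.01

lx = nx/n0 = nx/300: 1, 0.61, 0.35, 0.17, 0.04, 0
lx·mx for x ≥ 3: 0.306, 0.036, 0 → sum = 0.342
V_3 = 0.342 / l_3 = 0.342 / 0.17 = 2.011765… → 2.01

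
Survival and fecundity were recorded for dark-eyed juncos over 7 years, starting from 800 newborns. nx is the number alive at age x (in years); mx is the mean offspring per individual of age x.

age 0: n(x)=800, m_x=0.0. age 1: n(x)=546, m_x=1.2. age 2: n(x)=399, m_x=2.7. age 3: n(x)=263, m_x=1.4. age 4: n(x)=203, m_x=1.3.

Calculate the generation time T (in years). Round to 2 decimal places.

lx = nx/n0 = nx/800: 1, 0.6825, 0.49875, 0.32875, 0.25375
lx·mx: 0, 0.819, 1.346625, 0.46025, 0.329875 → R0 = 2.95575
x·lx·mx: 0, 0.819, 2.69325, 1.38075, 1.3195 → Σ = 6.2125
T = 6.2125 / 2.95575 = 2.101835… → 2.10

2.10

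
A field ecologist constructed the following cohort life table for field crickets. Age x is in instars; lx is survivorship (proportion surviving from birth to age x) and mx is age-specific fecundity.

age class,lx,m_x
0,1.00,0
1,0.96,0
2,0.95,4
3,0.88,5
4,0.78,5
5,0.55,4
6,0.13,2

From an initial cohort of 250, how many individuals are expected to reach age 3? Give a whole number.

Expected survivors = N0 · l_3 = 250 × 0.88 = 220 → 220

220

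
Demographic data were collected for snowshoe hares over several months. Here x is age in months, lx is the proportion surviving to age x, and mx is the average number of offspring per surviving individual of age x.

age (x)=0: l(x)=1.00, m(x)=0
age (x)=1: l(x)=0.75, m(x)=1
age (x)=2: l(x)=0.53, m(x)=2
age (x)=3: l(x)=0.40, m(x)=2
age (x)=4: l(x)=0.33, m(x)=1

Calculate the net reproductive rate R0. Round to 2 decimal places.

2.94

lx·mx by age: 0, 0.75, 1.06, 0.8, 0.33
R0 = Σ lx·mx = 2.94 → 2.94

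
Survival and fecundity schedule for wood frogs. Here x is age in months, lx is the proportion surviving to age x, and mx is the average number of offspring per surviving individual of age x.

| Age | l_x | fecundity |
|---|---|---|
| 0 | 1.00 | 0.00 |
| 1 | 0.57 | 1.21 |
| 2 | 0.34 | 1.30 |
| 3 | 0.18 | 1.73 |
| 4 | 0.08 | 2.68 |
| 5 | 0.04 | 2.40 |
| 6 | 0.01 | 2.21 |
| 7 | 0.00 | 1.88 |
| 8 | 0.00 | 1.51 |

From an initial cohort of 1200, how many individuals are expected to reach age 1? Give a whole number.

684

Expected survivors = N0 · l_1 = 1200 × 0.57 = 684 → 684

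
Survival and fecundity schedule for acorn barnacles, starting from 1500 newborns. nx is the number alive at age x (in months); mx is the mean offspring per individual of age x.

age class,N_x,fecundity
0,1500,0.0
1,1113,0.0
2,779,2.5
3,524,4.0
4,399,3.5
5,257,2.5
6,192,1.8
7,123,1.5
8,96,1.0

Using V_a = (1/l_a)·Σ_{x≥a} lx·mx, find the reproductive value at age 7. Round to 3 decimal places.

lx = nx/n0 = nx/1500: 1, 0.742, 0.51933…, 0.34933…, 0.266, 0.17133…, 0.128, 0.082, 0.064
lx·mx for x ≥ 7: 0.123, 0.064 → sum = 0.187
V_7 = 0.187 / l_7 = 0.187 / 0.082 = 2.280488… → 2.280

2.280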